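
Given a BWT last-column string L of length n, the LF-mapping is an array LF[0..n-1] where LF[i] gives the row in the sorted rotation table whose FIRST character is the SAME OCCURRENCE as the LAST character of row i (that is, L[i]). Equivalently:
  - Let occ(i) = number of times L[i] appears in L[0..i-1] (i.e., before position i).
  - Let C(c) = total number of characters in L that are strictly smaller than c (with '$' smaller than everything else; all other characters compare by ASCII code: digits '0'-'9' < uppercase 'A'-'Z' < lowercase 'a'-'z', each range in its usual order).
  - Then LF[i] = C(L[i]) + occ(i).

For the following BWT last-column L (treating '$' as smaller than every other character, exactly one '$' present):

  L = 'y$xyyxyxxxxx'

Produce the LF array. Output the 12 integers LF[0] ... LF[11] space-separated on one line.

Answer: 8 0 1 9 10 2 11 3 4 5 6 7

Derivation:
Char counts: '$':1, 'x':7, 'y':4
C (first-col start): C('$')=0, C('x')=1, C('y')=8
L[0]='y': occ=0, LF[0]=C('y')+0=8+0=8
L[1]='$': occ=0, LF[1]=C('$')+0=0+0=0
L[2]='x': occ=0, LF[2]=C('x')+0=1+0=1
L[3]='y': occ=1, LF[3]=C('y')+1=8+1=9
L[4]='y': occ=2, LF[4]=C('y')+2=8+2=10
L[5]='x': occ=1, LF[5]=C('x')+1=1+1=2
L[6]='y': occ=3, LF[6]=C('y')+3=8+3=11
L[7]='x': occ=2, LF[7]=C('x')+2=1+2=3
L[8]='x': occ=3, LF[8]=C('x')+3=1+3=4
L[9]='x': occ=4, LF[9]=C('x')+4=1+4=5
L[10]='x': occ=5, LF[10]=C('x')+5=1+5=6
L[11]='x': occ=6, LF[11]=C('x')+6=1+6=7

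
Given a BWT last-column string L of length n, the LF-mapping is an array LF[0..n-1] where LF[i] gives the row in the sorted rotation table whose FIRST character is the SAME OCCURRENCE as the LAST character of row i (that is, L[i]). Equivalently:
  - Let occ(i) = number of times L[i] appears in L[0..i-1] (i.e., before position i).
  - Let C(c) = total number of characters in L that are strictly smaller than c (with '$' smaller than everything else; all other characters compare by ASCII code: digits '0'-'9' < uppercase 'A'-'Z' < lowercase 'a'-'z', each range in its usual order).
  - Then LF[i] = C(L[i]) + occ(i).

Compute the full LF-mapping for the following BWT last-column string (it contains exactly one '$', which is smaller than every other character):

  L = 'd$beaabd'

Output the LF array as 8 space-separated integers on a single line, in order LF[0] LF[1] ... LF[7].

Answer: 5 0 3 7 1 2 4 6

Derivation:
Char counts: '$':1, 'a':2, 'b':2, 'd':2, 'e':1
C (first-col start): C('$')=0, C('a')=1, C('b')=3, C('d')=5, C('e')=7
L[0]='d': occ=0, LF[0]=C('d')+0=5+0=5
L[1]='$': occ=0, LF[1]=C('$')+0=0+0=0
L[2]='b': occ=0, LF[2]=C('b')+0=3+0=3
L[3]='e': occ=0, LF[3]=C('e')+0=7+0=7
L[4]='a': occ=0, LF[4]=C('a')+0=1+0=1
L[5]='a': occ=1, LF[5]=C('a')+1=1+1=2
L[6]='b': occ=1, LF[6]=C('b')+1=3+1=4
L[7]='d': occ=1, LF[7]=C('d')+1=5+1=6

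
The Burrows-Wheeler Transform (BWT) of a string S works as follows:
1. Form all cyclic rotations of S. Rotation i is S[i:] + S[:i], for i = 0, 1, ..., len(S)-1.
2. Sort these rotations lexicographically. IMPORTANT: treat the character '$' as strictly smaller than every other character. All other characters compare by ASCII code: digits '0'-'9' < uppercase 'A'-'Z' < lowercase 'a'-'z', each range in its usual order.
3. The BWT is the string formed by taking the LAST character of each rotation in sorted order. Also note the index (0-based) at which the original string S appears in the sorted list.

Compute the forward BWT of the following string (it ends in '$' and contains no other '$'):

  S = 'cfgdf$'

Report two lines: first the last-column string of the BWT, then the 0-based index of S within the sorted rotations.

Answer: f$gdcf
1

Derivation:
All 6 rotations (rotation i = S[i:]+S[:i]):
  rot[0] = cfgdf$
  rot[1] = fgdf$c
  rot[2] = gdf$cf
  rot[3] = df$cfg
  rot[4] = f$cfgd
  rot[5] = $cfgdf
Sorted (with $ < everything):
  sorted[0] = $cfgdf  (last char: 'f')
  sorted[1] = cfgdf$  (last char: '$')
  sorted[2] = df$cfg  (last char: 'g')
  sorted[3] = f$cfgd  (last char: 'd')
  sorted[4] = fgdf$c  (last char: 'c')
  sorted[5] = gdf$cf  (last char: 'f')
Last column: f$gdcf
Original string S is at sorted index 1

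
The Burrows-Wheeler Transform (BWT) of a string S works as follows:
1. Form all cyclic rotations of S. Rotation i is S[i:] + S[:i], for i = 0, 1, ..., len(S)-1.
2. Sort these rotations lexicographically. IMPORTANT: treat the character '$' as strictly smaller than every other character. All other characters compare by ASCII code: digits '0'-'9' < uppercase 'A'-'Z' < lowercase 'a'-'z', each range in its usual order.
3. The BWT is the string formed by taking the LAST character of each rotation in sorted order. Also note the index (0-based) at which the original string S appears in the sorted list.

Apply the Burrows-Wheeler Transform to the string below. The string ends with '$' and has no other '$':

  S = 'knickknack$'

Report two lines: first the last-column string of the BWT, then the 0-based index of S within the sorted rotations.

All 11 rotations (rotation i = S[i:]+S[:i]):
  rot[0] = knickknack$
  rot[1] = nickknack$k
  rot[2] = ickknack$kn
  rot[3] = ckknack$kni
  rot[4] = kknack$knic
  rot[5] = knack$knick
  rot[6] = nack$knickk
  rot[7] = ack$knickkn
  rot[8] = ck$knickkna
  rot[9] = k$knickknac
  rot[10] = $knickknack
Sorted (with $ < everything):
  sorted[0] = $knickknack  (last char: 'k')
  sorted[1] = ack$knickkn  (last char: 'n')
  sorted[2] = ck$knickkna  (last char: 'a')
  sorted[3] = ckknack$kni  (last char: 'i')
  sorted[4] = ickknack$kn  (last char: 'n')
  sorted[5] = k$knickknac  (last char: 'c')
  sorted[6] = kknack$knic  (last char: 'c')
  sorted[7] = knack$knick  (last char: 'k')
  sorted[8] = knickknack$  (last char: '$')
  sorted[9] = nack$knickk  (last char: 'k')
  sorted[10] = nickknack$k  (last char: 'k')
Last column: knaincck$kk
Original string S is at sorted index 8

Answer: knaincck$kk
8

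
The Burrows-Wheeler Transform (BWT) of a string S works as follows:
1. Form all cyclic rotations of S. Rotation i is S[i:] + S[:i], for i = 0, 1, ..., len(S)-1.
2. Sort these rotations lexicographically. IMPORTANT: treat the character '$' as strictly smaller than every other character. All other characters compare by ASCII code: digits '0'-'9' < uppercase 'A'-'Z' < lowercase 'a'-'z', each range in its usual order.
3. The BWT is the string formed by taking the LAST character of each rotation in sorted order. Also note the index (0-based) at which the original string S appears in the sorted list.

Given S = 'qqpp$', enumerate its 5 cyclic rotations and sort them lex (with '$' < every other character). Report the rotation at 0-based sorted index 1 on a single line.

All 5 rotations (rotation i = S[i:]+S[:i]):
  rot[0] = qqpp$
  rot[1] = qpp$q
  rot[2] = pp$qq
  rot[3] = p$qqp
  rot[4] = $qqpp
Sorted (with $ < everything):
  sorted[0] = $qqpp
  sorted[1] = p$qqp
  sorted[2] = pp$qq
  sorted[3] = qpp$q
  sorted[4] = qqpp$
sorted[1] = p$qqp

Answer: p$qqp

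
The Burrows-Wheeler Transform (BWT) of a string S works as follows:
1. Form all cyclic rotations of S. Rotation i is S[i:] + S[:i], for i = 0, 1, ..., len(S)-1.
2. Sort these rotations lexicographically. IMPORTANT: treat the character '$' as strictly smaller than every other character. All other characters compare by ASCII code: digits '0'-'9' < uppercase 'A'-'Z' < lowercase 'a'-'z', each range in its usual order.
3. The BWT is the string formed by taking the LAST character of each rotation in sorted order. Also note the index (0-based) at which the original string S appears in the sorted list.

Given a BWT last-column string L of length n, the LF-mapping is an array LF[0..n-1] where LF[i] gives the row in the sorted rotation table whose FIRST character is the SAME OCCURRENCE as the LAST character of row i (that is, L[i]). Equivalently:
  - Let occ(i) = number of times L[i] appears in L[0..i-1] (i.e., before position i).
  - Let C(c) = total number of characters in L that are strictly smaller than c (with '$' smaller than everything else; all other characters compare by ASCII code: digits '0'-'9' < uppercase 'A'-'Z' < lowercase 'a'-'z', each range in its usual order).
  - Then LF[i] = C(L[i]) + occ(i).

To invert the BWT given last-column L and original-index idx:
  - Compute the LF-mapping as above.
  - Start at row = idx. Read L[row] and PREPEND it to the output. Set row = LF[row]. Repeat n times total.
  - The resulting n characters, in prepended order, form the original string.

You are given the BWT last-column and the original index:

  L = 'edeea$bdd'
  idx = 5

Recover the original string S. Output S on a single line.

Answer: dedadebe$

Derivation:
LF mapping: 6 3 7 8 1 0 2 4 5
Walk LF starting at row 5, prepending L[row]:
  step 1: row=5, L[5]='$', prepend. Next row=LF[5]=0
  step 2: row=0, L[0]='e', prepend. Next row=LF[0]=6
  step 3: row=6, L[6]='b', prepend. Next row=LF[6]=2
  step 4: row=2, L[2]='e', prepend. Next row=LF[2]=7
  step 5: row=7, L[7]='d', prepend. Next row=LF[7]=4
  step 6: row=4, L[4]='a', prepend. Next row=LF[4]=1
  step 7: row=1, L[1]='d', prepend. Next row=LF[1]=3
  step 8: row=3, L[3]='e', prepend. Next row=LF[3]=8
  step 9: row=8, L[8]='d', prepend. Next row=LF[8]=5
Reversed output: dedadebe$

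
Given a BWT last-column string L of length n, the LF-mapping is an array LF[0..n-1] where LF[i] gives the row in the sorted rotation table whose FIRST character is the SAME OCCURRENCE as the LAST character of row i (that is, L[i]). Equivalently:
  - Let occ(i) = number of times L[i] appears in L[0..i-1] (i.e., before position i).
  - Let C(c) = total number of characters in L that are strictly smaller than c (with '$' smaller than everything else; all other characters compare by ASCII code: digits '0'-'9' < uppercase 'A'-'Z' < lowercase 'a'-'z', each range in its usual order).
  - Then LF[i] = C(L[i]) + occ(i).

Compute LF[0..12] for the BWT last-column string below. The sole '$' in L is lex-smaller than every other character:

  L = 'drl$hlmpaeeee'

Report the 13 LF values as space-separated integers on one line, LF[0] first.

Char counts: '$':1, 'a':1, 'd':1, 'e':4, 'h':1, 'l':2, 'm':1, 'p':1, 'r':1
C (first-col start): C('$')=0, C('a')=1, C('d')=2, C('e')=3, C('h')=7, C('l')=8, C('m')=10, C('p')=11, C('r')=12
L[0]='d': occ=0, LF[0]=C('d')+0=2+0=2
L[1]='r': occ=0, LF[1]=C('r')+0=12+0=12
L[2]='l': occ=0, LF[2]=C('l')+0=8+0=8
L[3]='$': occ=0, LF[3]=C('$')+0=0+0=0
L[4]='h': occ=0, LF[4]=C('h')+0=7+0=7
L[5]='l': occ=1, LF[5]=C('l')+1=8+1=9
L[6]='m': occ=0, LF[6]=C('m')+0=10+0=10
L[7]='p': occ=0, LF[7]=C('p')+0=11+0=11
L[8]='a': occ=0, LF[8]=C('a')+0=1+0=1
L[9]='e': occ=0, LF[9]=C('e')+0=3+0=3
L[10]='e': occ=1, LF[10]=C('e')+1=3+1=4
L[11]='e': occ=2, LF[11]=C('e')+2=3+2=5
L[12]='e': occ=3, LF[12]=C('e')+3=3+3=6

Answer: 2 12 8 0 7 9 10 11 1 3 4 5 6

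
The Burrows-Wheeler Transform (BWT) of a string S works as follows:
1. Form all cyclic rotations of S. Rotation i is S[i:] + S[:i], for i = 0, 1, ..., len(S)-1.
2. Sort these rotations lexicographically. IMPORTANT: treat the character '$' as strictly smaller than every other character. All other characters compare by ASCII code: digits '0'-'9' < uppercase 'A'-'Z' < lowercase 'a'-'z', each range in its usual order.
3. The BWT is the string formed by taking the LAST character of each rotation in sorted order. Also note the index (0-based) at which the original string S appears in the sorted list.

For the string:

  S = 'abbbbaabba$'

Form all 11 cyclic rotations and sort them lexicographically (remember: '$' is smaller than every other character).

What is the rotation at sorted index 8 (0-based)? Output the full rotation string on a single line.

Answer: bbaabba$abb

Derivation:
All 11 rotations (rotation i = S[i:]+S[:i]):
  rot[0] = abbbbaabba$
  rot[1] = bbbbaabba$a
  rot[2] = bbbaabba$ab
  rot[3] = bbaabba$abb
  rot[4] = baabba$abbb
  rot[5] = aabba$abbbb
  rot[6] = abba$abbbba
  rot[7] = bba$abbbbaa
  rot[8] = ba$abbbbaab
  rot[9] = a$abbbbaabb
  rot[10] = $abbbbaabba
Sorted (with $ < everything):
  sorted[0] = $abbbbaabba
  sorted[1] = a$abbbbaabb
  sorted[2] = aabba$abbbb
  sorted[3] = abba$abbbba
  sorted[4] = abbbbaabba$
  sorted[5] = ba$abbbbaab
  sorted[6] = baabba$abbb
  sorted[7] = bba$abbbbaa
  sorted[8] = bbaabba$abb
  sorted[9] = bbbaabba$ab
  sorted[10] = bbbbaabba$a
sorted[8] = bbaabba$abb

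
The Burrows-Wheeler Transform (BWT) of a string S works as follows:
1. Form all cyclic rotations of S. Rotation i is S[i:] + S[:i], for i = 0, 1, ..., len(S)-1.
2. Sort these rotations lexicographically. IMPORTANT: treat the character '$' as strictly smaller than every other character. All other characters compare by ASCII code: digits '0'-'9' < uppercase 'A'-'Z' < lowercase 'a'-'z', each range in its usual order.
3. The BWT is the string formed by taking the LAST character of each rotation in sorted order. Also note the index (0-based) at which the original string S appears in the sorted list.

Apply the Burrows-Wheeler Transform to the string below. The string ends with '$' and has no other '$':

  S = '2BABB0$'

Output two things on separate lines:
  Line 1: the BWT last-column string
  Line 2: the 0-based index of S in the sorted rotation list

Answer: 0B$BB2A
2

Derivation:
All 7 rotations (rotation i = S[i:]+S[:i]):
  rot[0] = 2BABB0$
  rot[1] = BABB0$2
  rot[2] = ABB0$2B
  rot[3] = BB0$2BA
  rot[4] = B0$2BAB
  rot[5] = 0$2BABB
  rot[6] = $2BABB0
Sorted (with $ < everything):
  sorted[0] = $2BABB0  (last char: '0')
  sorted[1] = 0$2BABB  (last char: 'B')
  sorted[2] = 2BABB0$  (last char: '$')
  sorted[3] = ABB0$2B  (last char: 'B')
  sorted[4] = B0$2BAB  (last char: 'B')
  sorted[5] = BABB0$2  (last char: '2')
  sorted[6] = BB0$2BA  (last char: 'A')
Last column: 0B$BB2A
Original string S is at sorted index 2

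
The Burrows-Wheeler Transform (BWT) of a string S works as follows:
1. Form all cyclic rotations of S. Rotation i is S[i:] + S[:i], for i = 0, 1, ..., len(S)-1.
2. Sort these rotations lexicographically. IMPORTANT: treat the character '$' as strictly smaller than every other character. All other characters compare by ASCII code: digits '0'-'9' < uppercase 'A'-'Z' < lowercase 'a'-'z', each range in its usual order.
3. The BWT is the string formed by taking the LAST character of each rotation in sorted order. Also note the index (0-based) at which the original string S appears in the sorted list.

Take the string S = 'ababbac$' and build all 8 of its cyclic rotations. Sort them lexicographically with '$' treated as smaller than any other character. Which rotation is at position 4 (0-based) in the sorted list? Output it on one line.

Answer: babbac$a

Derivation:
All 8 rotations (rotation i = S[i:]+S[:i]):
  rot[0] = ababbac$
  rot[1] = babbac$a
  rot[2] = abbac$ab
  rot[3] = bbac$aba
  rot[4] = bac$abab
  rot[5] = ac$ababb
  rot[6] = c$ababba
  rot[7] = $ababbac
Sorted (with $ < everything):
  sorted[0] = $ababbac
  sorted[1] = ababbac$
  sorted[2] = abbac$ab
  sorted[3] = ac$ababb
  sorted[4] = babbac$a
  sorted[5] = bac$abab
  sorted[6] = bbac$aba
  sorted[7] = c$ababba
sorted[4] = babbac$a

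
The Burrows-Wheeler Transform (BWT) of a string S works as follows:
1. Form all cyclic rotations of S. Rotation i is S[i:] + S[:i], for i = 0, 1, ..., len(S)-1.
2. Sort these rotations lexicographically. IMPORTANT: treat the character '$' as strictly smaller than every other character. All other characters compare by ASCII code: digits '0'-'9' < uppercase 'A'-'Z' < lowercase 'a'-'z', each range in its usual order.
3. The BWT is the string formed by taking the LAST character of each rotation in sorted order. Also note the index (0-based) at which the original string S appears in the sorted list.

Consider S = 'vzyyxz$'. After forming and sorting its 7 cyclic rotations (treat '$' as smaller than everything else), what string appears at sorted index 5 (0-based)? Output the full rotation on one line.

Answer: z$vzyyx

Derivation:
All 7 rotations (rotation i = S[i:]+S[:i]):
  rot[0] = vzyyxz$
  rot[1] = zyyxz$v
  rot[2] = yyxz$vz
  rot[3] = yxz$vzy
  rot[4] = xz$vzyy
  rot[5] = z$vzyyx
  rot[6] = $vzyyxz
Sorted (with $ < everything):
  sorted[0] = $vzyyxz
  sorted[1] = vzyyxz$
  sorted[2] = xz$vzyy
  sorted[3] = yxz$vzy
  sorted[4] = yyxz$vz
  sorted[5] = z$vzyyx
  sorted[6] = zyyxz$v
sorted[5] = z$vzyyx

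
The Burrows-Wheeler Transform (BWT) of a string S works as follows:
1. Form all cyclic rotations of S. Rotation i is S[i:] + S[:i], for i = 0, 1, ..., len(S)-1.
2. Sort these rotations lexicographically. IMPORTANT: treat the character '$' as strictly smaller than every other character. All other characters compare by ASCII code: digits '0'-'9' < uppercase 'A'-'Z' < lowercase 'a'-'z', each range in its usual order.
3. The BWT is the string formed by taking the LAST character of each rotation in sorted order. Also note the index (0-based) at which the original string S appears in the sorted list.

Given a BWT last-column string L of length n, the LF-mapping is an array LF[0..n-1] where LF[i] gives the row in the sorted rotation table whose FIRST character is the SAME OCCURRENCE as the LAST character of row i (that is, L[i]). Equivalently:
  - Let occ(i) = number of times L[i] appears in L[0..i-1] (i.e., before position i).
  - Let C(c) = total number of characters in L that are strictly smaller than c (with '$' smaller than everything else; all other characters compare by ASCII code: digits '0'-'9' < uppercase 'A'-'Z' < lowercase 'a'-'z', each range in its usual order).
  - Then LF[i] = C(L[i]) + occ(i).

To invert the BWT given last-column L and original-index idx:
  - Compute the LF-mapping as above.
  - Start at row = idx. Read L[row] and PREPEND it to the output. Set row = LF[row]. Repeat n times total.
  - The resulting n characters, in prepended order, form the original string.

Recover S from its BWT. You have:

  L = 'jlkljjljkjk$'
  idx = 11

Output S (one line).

Answer: lkjjkkljjlj$

Derivation:
LF mapping: 1 9 6 10 2 3 11 4 7 5 8 0
Walk LF starting at row 11, prepending L[row]:
  step 1: row=11, L[11]='$', prepend. Next row=LF[11]=0
  step 2: row=0, L[0]='j', prepend. Next row=LF[0]=1
  step 3: row=1, L[1]='l', prepend. Next row=LF[1]=9
  step 4: row=9, L[9]='j', prepend. Next row=LF[9]=5
  step 5: row=5, L[5]='j', prepend. Next row=LF[5]=3
  step 6: row=3, L[3]='l', prepend. Next row=LF[3]=10
  step 7: row=10, L[10]='k', prepend. Next row=LF[10]=8
  step 8: row=8, L[8]='k', prepend. Next row=LF[8]=7
  step 9: row=7, L[7]='j', prepend. Next row=LF[7]=4
  step 10: row=4, L[4]='j', prepend. Next row=LF[4]=2
  step 11: row=2, L[2]='k', prepend. Next row=LF[2]=6
  step 12: row=6, L[6]='l', prepend. Next row=LF[6]=11
Reversed output: lkjjkkljjlj$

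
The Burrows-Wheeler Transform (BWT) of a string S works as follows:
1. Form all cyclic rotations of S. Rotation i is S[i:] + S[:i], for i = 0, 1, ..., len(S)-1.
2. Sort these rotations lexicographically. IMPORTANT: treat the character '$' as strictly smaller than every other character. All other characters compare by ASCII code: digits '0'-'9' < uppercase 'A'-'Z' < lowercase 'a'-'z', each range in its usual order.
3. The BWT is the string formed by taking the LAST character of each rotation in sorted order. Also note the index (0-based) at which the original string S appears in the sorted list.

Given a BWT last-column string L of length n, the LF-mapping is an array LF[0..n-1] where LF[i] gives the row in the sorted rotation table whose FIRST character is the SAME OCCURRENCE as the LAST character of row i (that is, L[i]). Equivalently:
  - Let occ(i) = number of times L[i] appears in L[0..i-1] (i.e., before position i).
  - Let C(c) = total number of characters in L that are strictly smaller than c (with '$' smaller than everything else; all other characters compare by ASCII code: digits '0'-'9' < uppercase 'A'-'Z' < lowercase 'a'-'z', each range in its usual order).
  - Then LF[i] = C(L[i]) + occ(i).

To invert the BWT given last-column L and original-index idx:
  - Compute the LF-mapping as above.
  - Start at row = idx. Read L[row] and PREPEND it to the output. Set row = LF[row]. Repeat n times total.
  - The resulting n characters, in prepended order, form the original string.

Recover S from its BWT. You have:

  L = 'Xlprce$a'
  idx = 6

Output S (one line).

Answer: parcelX$

Derivation:
LF mapping: 1 5 6 7 3 4 0 2
Walk LF starting at row 6, prepending L[row]:
  step 1: row=6, L[6]='$', prepend. Next row=LF[6]=0
  step 2: row=0, L[0]='X', prepend. Next row=LF[0]=1
  step 3: row=1, L[1]='l', prepend. Next row=LF[1]=5
  step 4: row=5, L[5]='e', prepend. Next row=LF[5]=4
  step 5: row=4, L[4]='c', prepend. Next row=LF[4]=3
  step 6: row=3, L[3]='r', prepend. Next row=LF[3]=7
  step 7: row=7, L[7]='a', prepend. Next row=LF[7]=2
  step 8: row=2, L[2]='p', prepend. Next row=LF[2]=6
Reversed output: parcelX$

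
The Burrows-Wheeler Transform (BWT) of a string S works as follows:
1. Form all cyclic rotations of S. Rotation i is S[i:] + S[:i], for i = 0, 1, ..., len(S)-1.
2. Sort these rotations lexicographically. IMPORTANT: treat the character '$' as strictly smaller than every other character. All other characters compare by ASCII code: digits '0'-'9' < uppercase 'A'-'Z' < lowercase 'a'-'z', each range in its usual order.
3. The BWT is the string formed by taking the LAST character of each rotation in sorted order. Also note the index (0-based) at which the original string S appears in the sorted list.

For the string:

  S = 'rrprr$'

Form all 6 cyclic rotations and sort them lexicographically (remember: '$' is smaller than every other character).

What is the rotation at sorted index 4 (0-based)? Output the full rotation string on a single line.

All 6 rotations (rotation i = S[i:]+S[:i]):
  rot[0] = rrprr$
  rot[1] = rprr$r
  rot[2] = prr$rr
  rot[3] = rr$rrp
  rot[4] = r$rrpr
  rot[5] = $rrprr
Sorted (with $ < everything):
  sorted[0] = $rrprr
  sorted[1] = prr$rr
  sorted[2] = r$rrpr
  sorted[3] = rprr$r
  sorted[4] = rr$rrp
  sorted[5] = rrprr$
sorted[4] = rr$rrp

Answer: rr$rrp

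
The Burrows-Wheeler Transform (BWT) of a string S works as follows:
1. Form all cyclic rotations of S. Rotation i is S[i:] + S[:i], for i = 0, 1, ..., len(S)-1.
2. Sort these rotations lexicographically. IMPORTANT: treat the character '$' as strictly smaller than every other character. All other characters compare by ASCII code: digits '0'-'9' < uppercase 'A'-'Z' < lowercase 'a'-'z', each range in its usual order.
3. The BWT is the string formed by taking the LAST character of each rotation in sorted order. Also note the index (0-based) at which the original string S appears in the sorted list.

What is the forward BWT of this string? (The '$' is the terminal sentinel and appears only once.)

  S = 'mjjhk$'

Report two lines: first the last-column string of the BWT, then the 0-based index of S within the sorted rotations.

Answer: kjjmh$
5

Derivation:
All 6 rotations (rotation i = S[i:]+S[:i]):
  rot[0] = mjjhk$
  rot[1] = jjhk$m
  rot[2] = jhk$mj
  rot[3] = hk$mjj
  rot[4] = k$mjjh
  rot[5] = $mjjhk
Sorted (with $ < everything):
  sorted[0] = $mjjhk  (last char: 'k')
  sorted[1] = hk$mjj  (last char: 'j')
  sorted[2] = jhk$mj  (last char: 'j')
  sorted[3] = jjhk$m  (last char: 'm')
  sorted[4] = k$mjjh  (last char: 'h')
  sorted[5] = mjjhk$  (last char: '$')
Last column: kjjmh$
Original string S is at sorted index 5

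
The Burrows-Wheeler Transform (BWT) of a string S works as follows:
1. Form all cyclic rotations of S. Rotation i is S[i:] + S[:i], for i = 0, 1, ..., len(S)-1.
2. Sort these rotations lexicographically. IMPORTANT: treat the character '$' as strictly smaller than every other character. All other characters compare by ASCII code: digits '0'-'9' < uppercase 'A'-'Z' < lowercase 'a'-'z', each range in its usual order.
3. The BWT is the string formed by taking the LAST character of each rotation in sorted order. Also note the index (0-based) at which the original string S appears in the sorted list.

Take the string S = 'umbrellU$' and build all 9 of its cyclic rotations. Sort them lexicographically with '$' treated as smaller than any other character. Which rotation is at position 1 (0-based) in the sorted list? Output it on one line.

Answer: U$umbrell

Derivation:
All 9 rotations (rotation i = S[i:]+S[:i]):
  rot[0] = umbrellU$
  rot[1] = mbrellU$u
  rot[2] = brellU$um
  rot[3] = rellU$umb
  rot[4] = ellU$umbr
  rot[5] = llU$umbre
  rot[6] = lU$umbrel
  rot[7] = U$umbrell
  rot[8] = $umbrellU
Sorted (with $ < everything):
  sorted[0] = $umbrellU
  sorted[1] = U$umbrell
  sorted[2] = brellU$um
  sorted[3] = ellU$umbr
  sorted[4] = lU$umbrel
  sorted[5] = llU$umbre
  sorted[6] = mbrellU$u
  sorted[7] = rellU$umb
  sorted[8] = umbrellU$
sorted[1] = U$umbrell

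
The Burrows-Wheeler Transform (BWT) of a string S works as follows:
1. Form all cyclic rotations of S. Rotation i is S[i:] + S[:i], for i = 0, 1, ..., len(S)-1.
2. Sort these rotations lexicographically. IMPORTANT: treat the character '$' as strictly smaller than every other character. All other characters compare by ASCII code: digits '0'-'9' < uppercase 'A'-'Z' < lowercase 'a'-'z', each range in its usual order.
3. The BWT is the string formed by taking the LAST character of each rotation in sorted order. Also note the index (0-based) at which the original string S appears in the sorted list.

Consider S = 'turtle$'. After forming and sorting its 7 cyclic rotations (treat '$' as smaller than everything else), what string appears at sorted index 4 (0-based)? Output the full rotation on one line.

Answer: tle$tur

Derivation:
All 7 rotations (rotation i = S[i:]+S[:i]):
  rot[0] = turtle$
  rot[1] = urtle$t
  rot[2] = rtle$tu
  rot[3] = tle$tur
  rot[4] = le$turt
  rot[5] = e$turtl
  rot[6] = $turtle
Sorted (with $ < everything):
  sorted[0] = $turtle
  sorted[1] = e$turtl
  sorted[2] = le$turt
  sorted[3] = rtle$tu
  sorted[4] = tle$tur
  sorted[5] = turtle$
  sorted[6] = urtle$t
sorted[4] = tle$tur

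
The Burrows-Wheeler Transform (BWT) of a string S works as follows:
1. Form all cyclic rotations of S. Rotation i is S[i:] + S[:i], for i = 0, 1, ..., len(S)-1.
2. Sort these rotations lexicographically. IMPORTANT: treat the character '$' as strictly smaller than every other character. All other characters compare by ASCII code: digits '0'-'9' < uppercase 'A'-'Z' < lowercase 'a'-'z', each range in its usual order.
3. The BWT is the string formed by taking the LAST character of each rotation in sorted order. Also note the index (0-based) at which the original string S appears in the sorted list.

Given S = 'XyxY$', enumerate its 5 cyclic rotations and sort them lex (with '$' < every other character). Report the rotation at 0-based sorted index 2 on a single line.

All 5 rotations (rotation i = S[i:]+S[:i]):
  rot[0] = XyxY$
  rot[1] = yxY$X
  rot[2] = xY$Xy
  rot[3] = Y$Xyx
  rot[4] = $XyxY
Sorted (with $ < everything):
  sorted[0] = $XyxY
  sorted[1] = XyxY$
  sorted[2] = Y$Xyx
  sorted[3] = xY$Xy
  sorted[4] = yxY$X
sorted[2] = Y$Xyx

Answer: Y$Xyx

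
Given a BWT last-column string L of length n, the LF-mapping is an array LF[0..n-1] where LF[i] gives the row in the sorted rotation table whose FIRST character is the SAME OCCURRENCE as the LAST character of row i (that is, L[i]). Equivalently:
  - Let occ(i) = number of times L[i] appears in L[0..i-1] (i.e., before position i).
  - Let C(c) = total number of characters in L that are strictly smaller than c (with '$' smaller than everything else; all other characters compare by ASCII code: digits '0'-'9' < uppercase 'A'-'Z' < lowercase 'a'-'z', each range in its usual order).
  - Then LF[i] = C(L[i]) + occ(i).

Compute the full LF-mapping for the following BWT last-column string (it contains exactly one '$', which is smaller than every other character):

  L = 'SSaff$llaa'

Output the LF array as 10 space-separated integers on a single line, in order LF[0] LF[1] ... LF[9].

Char counts: '$':1, 'S':2, 'a':3, 'f':2, 'l':2
C (first-col start): C('$')=0, C('S')=1, C('a')=3, C('f')=6, C('l')=8
L[0]='S': occ=0, LF[0]=C('S')+0=1+0=1
L[1]='S': occ=1, LF[1]=C('S')+1=1+1=2
L[2]='a': occ=0, LF[2]=C('a')+0=3+0=3
L[3]='f': occ=0, LF[3]=C('f')+0=6+0=6
L[4]='f': occ=1, LF[4]=C('f')+1=6+1=7
L[5]='$': occ=0, LF[5]=C('$')+0=0+0=0
L[6]='l': occ=0, LF[6]=C('l')+0=8+0=8
L[7]='l': occ=1, LF[7]=C('l')+1=8+1=9
L[8]='a': occ=1, LF[8]=C('a')+1=3+1=4
L[9]='a': occ=2, LF[9]=C('a')+2=3+2=5

Answer: 1 2 3 6 7 0 8 9 4 5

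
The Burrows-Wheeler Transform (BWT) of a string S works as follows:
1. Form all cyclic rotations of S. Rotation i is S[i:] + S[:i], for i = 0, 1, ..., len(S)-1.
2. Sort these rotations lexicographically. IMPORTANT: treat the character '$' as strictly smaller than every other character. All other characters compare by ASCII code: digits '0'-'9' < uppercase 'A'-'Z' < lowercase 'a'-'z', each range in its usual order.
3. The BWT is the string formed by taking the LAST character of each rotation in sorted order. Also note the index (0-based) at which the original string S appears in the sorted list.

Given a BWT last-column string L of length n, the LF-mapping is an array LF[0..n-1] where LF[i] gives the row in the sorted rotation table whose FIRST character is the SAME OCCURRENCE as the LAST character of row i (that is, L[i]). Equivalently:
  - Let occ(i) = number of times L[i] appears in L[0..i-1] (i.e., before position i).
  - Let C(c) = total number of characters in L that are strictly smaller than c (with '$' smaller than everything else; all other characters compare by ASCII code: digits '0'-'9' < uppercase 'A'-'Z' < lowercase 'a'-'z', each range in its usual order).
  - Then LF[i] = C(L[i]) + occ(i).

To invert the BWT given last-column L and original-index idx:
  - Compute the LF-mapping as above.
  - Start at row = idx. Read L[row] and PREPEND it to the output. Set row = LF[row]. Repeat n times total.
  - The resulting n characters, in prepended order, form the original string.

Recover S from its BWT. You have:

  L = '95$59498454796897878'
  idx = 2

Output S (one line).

LF mapping: 15 4 0 5 16 1 17 11 2 6 3 8 18 7 12 19 9 13 10 14
Walk LF starting at row 2, prepending L[row]:
  step 1: row=2, L[2]='$', prepend. Next row=LF[2]=0
  step 2: row=0, L[0]='9', prepend. Next row=LF[0]=15
  step 3: row=15, L[15]='9', prepend. Next row=LF[15]=19
  step 4: row=19, L[19]='8', prepend. Next row=LF[19]=14
  step 5: row=14, L[14]='8', prepend. Next row=LF[14]=12
  step 6: row=12, L[12]='9', prepend. Next row=LF[12]=18
  step 7: row=18, L[18]='7', prepend. Next row=LF[18]=10
  step 8: row=10, L[10]='4', prepend. Next row=LF[10]=3
  step 9: row=3, L[3]='5', prepend. Next row=LF[3]=5
  step 10: row=5, L[5]='4', prepend. Next row=LF[5]=1
  step 11: row=1, L[1]='5', prepend. Next row=LF[1]=4
  step 12: row=4, L[4]='9', prepend. Next row=LF[4]=16
  step 13: row=16, L[16]='7', prepend. Next row=LF[16]=9
  step 14: row=9, L[9]='5', prepend. Next row=LF[9]=6
  step 15: row=6, L[6]='9', prepend. Next row=LF[6]=17
  step 16: row=17, L[17]='8', prepend. Next row=LF[17]=13
  step 17: row=13, L[13]='6', prepend. Next row=LF[13]=7
  step 18: row=7, L[7]='8', prepend. Next row=LF[7]=11
  step 19: row=11, L[11]='7', prepend. Next row=LF[11]=8
  step 20: row=8, L[8]='4', prepend. Next row=LF[8]=2
Reversed output: 4786895795454798899$

Answer: 4786895795454798899$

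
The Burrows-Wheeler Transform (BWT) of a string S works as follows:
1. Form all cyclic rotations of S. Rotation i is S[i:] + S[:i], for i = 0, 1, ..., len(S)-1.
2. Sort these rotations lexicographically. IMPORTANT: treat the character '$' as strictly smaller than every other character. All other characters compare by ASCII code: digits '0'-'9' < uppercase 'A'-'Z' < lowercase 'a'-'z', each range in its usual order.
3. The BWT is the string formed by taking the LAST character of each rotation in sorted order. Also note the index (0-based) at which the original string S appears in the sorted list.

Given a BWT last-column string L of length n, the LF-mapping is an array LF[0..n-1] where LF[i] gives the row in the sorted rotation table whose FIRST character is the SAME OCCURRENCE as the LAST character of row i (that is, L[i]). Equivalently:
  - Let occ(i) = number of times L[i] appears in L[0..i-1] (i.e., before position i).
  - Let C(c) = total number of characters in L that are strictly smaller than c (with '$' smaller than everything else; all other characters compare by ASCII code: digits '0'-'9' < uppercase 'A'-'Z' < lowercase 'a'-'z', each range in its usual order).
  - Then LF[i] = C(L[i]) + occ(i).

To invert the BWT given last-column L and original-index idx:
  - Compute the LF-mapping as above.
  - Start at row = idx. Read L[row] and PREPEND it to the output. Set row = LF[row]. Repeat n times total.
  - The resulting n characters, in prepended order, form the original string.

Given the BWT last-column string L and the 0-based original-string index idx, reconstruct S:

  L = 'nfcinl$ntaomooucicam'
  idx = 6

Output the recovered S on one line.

LF mapping: 12 6 3 7 13 9 0 14 18 1 15 10 16 17 19 4 8 5 2 11
Walk LF starting at row 6, prepending L[row]:
  step 1: row=6, L[6]='$', prepend. Next row=LF[6]=0
  step 2: row=0, L[0]='n', prepend. Next row=LF[0]=12
  step 3: row=12, L[12]='o', prepend. Next row=LF[12]=16
  step 4: row=16, L[16]='i', prepend. Next row=LF[16]=8
  step 5: row=8, L[8]='t', prepend. Next row=LF[8]=18
  step 6: row=18, L[18]='a', prepend. Next row=LF[18]=2
  step 7: row=2, L[2]='c', prepend. Next row=LF[2]=3
  step 8: row=3, L[3]='i', prepend. Next row=LF[3]=7
  step 9: row=7, L[7]='n', prepend. Next row=LF[7]=14
  step 10: row=14, L[14]='u', prepend. Next row=LF[14]=19
  step 11: row=19, L[19]='m', prepend. Next row=LF[19]=11
  step 12: row=11, L[11]='m', prepend. Next row=LF[11]=10
  step 13: row=10, L[10]='o', prepend. Next row=LF[10]=15
  step 14: row=15, L[15]='c', prepend. Next row=LF[15]=4
  step 15: row=4, L[4]='n', prepend. Next row=LF[4]=13
  step 16: row=13, L[13]='o', prepend. Next row=LF[13]=17
  step 17: row=17, L[17]='c', prepend. Next row=LF[17]=5
  step 18: row=5, L[5]='l', prepend. Next row=LF[5]=9
  step 19: row=9, L[9]='a', prepend. Next row=LF[9]=1
  step 20: row=1, L[1]='f', prepend. Next row=LF[1]=6
Reversed output: falconcommunication$

Answer: falconcommunication$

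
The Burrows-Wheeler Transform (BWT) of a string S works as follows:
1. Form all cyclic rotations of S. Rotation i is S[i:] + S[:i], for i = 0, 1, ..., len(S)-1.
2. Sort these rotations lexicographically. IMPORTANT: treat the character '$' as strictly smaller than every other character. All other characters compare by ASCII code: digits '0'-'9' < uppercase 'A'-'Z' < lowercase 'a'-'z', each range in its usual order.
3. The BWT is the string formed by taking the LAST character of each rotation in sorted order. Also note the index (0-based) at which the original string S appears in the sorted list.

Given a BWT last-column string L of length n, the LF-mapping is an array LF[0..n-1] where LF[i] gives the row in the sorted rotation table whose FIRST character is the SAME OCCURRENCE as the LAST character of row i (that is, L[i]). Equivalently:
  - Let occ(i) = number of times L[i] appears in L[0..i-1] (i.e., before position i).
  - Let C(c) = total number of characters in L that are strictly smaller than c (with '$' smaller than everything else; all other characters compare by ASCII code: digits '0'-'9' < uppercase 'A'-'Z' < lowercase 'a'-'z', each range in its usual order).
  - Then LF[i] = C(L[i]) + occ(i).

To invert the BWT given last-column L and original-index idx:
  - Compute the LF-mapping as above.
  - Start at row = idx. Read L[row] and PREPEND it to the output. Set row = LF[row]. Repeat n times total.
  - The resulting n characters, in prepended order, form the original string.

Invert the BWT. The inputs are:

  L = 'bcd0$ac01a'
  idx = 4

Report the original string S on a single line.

Answer: aad0c01cb$

Derivation:
LF mapping: 6 7 9 1 0 4 8 2 3 5
Walk LF starting at row 4, prepending L[row]:
  step 1: row=4, L[4]='$', prepend. Next row=LF[4]=0
  step 2: row=0, L[0]='b', prepend. Next row=LF[0]=6
  step 3: row=6, L[6]='c', prepend. Next row=LF[6]=8
  step 4: row=8, L[8]='1', prepend. Next row=LF[8]=3
  step 5: row=3, L[3]='0', prepend. Next row=LF[3]=1
  step 6: row=1, L[1]='c', prepend. Next row=LF[1]=7
  step 7: row=7, L[7]='0', prepend. Next row=LF[7]=2
  step 8: row=2, L[2]='d', prepend. Next row=LF[2]=9
  step 9: row=9, L[9]='a', prepend. Next row=LF[9]=5
  step 10: row=5, L[5]='a', prepend. Next row=LF[5]=4
Reversed output: aad0c01cb$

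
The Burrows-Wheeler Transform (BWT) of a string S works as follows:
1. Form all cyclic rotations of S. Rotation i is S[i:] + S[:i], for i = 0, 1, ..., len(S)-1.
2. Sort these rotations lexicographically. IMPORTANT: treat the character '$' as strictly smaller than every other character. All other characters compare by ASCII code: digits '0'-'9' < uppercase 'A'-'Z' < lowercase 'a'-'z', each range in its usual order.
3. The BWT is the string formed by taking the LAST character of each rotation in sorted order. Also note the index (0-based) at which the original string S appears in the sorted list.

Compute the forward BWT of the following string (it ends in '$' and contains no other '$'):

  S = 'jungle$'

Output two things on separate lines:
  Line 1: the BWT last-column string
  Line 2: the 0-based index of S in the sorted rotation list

Answer: eln$guj
3

Derivation:
All 7 rotations (rotation i = S[i:]+S[:i]):
  rot[0] = jungle$
  rot[1] = ungle$j
  rot[2] = ngle$ju
  rot[3] = gle$jun
  rot[4] = le$jung
  rot[5] = e$jungl
  rot[6] = $jungle
Sorted (with $ < everything):
  sorted[0] = $jungle  (last char: 'e')
  sorted[1] = e$jungl  (last char: 'l')
  sorted[2] = gle$jun  (last char: 'n')
  sorted[3] = jungle$  (last char: '$')
  sorted[4] = le$jung  (last char: 'g')
  sorted[5] = ngle$ju  (last char: 'u')
  sorted[6] = ungle$j  (last char: 'j')
Last column: eln$guj
Original string S is at sorted index 3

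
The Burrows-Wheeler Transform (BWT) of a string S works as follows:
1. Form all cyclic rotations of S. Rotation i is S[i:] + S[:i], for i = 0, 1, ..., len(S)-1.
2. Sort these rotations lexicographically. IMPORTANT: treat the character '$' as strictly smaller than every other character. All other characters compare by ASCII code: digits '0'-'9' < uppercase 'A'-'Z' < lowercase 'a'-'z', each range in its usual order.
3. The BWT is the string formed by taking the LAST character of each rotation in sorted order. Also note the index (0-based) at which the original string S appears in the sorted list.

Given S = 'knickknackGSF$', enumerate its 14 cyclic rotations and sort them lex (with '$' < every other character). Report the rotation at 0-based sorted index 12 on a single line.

All 14 rotations (rotation i = S[i:]+S[:i]):
  rot[0] = knickknackGSF$
  rot[1] = nickknackGSF$k
  rot[2] = ickknackGSF$kn
  rot[3] = ckknackGSF$kni
  rot[4] = kknackGSF$knic
  rot[5] = knackGSF$knick
  rot[6] = nackGSF$knickk
  rot[7] = ackGSF$knickkn
  rot[8] = ckGSF$knickkna
  rot[9] = kGSF$knickknac
  rot[10] = GSF$knickknack
  rot[11] = SF$knickknackG
  rot[12] = F$knickknackGS
  rot[13] = $knickknackGSF
Sorted (with $ < everything):
  sorted[0] = $knickknackGSF
  sorted[1] = F$knickknackGS
  sorted[2] = GSF$knickknack
  sorted[3] = SF$knickknackG
  sorted[4] = ackGSF$knickkn
  sorted[5] = ckGSF$knickkna
  sorted[6] = ckknackGSF$kni
  sorted[7] = ickknackGSF$kn
  sorted[8] = kGSF$knickknac
  sorted[9] = kknackGSF$knic
  sorted[10] = knackGSF$knick
  sorted[11] = knickknackGSF$
  sorted[12] = nackGSF$knickk
  sorted[13] = nickknackGSF$k
sorted[12] = nackGSF$knickk

Answer: nackGSF$knickk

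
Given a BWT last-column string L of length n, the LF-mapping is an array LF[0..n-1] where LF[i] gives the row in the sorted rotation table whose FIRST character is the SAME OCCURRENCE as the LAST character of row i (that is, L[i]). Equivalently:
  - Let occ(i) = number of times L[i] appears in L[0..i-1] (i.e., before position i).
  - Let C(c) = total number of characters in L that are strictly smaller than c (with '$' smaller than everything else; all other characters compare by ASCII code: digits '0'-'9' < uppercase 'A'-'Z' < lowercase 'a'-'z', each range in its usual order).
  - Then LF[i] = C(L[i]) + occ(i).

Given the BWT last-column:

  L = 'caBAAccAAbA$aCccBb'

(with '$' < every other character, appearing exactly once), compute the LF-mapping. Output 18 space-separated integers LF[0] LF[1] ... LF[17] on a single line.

Answer: 13 9 6 1 2 14 15 3 4 11 5 0 10 8 16 17 7 12

Derivation:
Char counts: '$':1, 'A':5, 'B':2, 'C':1, 'a':2, 'b':2, 'c':5
C (first-col start): C('$')=0, C('A')=1, C('B')=6, C('C')=8, C('a')=9, C('b')=11, C('c')=13
L[0]='c': occ=0, LF[0]=C('c')+0=13+0=13
L[1]='a': occ=0, LF[1]=C('a')+0=9+0=9
L[2]='B': occ=0, LF[2]=C('B')+0=6+0=6
L[3]='A': occ=0, LF[3]=C('A')+0=1+0=1
L[4]='A': occ=1, LF[4]=C('A')+1=1+1=2
L[5]='c': occ=1, LF[5]=C('c')+1=13+1=14
L[6]='c': occ=2, LF[6]=C('c')+2=13+2=15
L[7]='A': occ=2, LF[7]=C('A')+2=1+2=3
L[8]='A': occ=3, LF[8]=C('A')+3=1+3=4
L[9]='b': occ=0, LF[9]=C('b')+0=11+0=11
L[10]='A': occ=4, LF[10]=C('A')+4=1+4=5
L[11]='$': occ=0, LF[11]=C('$')+0=0+0=0
L[12]='a': occ=1, LF[12]=C('a')+1=9+1=10
L[13]='C': occ=0, LF[13]=C('C')+0=8+0=8
L[14]='c': occ=3, LF[14]=C('c')+3=13+3=16
L[15]='c': occ=4, LF[15]=C('c')+4=13+4=17
L[16]='B': occ=1, LF[16]=C('B')+1=6+1=7
L[17]='b': occ=1, LF[17]=C('b')+1=11+1=12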